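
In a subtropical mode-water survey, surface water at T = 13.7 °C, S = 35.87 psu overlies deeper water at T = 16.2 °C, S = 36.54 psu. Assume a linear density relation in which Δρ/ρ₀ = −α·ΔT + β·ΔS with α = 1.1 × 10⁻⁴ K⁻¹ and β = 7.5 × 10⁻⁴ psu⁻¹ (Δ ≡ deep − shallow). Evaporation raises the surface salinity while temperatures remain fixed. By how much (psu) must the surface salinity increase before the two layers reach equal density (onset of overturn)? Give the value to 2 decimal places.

Neutral buoyancy requires −α(T_deep − T_surf) + β(S_deep − S_surf′) = 0.
S_surf′ = S_deep − (α/β)·ΔT = 36.54 − (1.1 × 10⁻⁴/7.5 × 10⁻⁴)·(+2.5) = 36.1733 psu.
Increase required: 36.1733 − 35.87 = 0.3033 psu.

0.30 psu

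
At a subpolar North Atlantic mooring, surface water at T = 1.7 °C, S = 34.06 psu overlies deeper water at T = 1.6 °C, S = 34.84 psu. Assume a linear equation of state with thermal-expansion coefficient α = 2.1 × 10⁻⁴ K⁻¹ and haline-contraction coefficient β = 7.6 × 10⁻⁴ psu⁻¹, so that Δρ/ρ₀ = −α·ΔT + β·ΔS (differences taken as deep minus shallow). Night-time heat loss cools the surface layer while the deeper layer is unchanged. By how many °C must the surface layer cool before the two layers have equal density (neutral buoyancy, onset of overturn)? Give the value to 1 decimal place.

2.9 °C

Neutral buoyancy requires Δρ = 0, i.e. −α(T_deep − T_surf′) + β(S_deep − S_surf) = 0.
T_surf′ = T_deep − (β/α)·ΔS = 1.6 − (7.6 × 10⁻⁴/2.1 × 10⁻⁴)·(+0.78) = -1.223 °C.
Cooling required: 1.7 − (-1.223) = 2.923 °C.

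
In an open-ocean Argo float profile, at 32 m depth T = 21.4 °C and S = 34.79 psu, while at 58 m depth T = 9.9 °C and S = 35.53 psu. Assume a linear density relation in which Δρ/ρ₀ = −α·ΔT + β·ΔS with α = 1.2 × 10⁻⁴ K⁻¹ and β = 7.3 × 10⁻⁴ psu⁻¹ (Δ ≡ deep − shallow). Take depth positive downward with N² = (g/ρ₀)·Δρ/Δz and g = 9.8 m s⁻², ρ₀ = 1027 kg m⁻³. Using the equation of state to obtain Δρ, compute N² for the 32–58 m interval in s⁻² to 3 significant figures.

7.24 × 10⁻⁴ s⁻²

ΔT = -11.5 K, ΔS = +0.74 psu (deep − shallow).
Δρ/ρ₀ = −αΔT + βΔS = 1.38 × 10⁻³ + 5.402 × 10⁻⁴ = 1.9202 × 10⁻³, so Δρ ≈ 1.972 kg m⁻³.
N² = (g/ρ₀)·Δρ/Δz = g·(Δρ/ρ₀)/Δz = 9.8 × 1.9202 × 10⁻³ / 26 = 7.2377 × 10⁻⁴ s⁻² ≈ 7.24 × 10⁻⁴ s⁻².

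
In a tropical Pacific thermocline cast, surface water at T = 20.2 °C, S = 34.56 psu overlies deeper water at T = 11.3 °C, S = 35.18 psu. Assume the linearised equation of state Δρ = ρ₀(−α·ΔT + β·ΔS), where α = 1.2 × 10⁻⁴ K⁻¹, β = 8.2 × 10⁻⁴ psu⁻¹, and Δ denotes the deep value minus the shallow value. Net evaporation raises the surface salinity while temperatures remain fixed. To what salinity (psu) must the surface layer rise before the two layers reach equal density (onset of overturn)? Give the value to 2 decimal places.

36.48 psu

Neutral buoyancy requires −α(T_deep − T_surf) + β(S_deep − S_surf′) = 0.
S_surf′ = S_deep − (α/β)·ΔT = 35.18 − (1.2 × 10⁻⁴/8.2 × 10⁻⁴)·(-8.9) = 36.4824 psu.
Increase required: 36.4824 − 34.56 = 1.9224 psu.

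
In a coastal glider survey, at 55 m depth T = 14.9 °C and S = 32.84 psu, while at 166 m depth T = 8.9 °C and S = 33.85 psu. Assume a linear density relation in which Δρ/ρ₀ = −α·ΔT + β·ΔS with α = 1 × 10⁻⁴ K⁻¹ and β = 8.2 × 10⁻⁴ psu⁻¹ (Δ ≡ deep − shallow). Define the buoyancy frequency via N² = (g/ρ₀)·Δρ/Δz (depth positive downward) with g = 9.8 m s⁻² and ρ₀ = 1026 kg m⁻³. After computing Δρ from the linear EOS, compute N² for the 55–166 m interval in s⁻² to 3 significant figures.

1.26 × 10⁻⁴ s⁻²

ΔT = -6.0 K, ΔS = +1.01 psu (deep − shallow).
Δρ/ρ₀ = −αΔT + βΔS = 6.00 × 10⁻⁴ + 8.282 × 10⁻⁴ = 1.4282 × 10⁻³, so Δρ ≈ 1.465 kg m⁻³.
N² = (g/ρ₀)·Δρ/Δz = g·(Δρ/ρ₀)/Δz = 9.8 × 1.4282 × 10⁻³ / 111 = 1.2609 × 10⁻⁴ s⁻² ≈ 1.26 × 10⁻⁴ s⁻².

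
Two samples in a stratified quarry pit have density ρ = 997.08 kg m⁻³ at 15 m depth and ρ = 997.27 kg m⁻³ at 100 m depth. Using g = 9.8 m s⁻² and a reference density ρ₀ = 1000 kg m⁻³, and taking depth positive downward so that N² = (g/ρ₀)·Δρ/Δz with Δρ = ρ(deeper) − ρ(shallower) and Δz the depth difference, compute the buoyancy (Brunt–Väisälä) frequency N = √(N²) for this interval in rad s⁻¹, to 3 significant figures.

4.68 × 10⁻³ rad s⁻¹

Δρ = 997.27 − 997.08 = 0.19 kg m⁻³ over Δz = 100 − 15 = 85 m.
N² = (9.8/1000) × (0.19/85) = 2.1906 × 10⁻⁵ s⁻².
N = √(2.1906 × 10⁻⁵) = 4.6804 × 10⁻³ rad s⁻¹ ≈ 4.68 × 10⁻³ rad s⁻¹.
A positive N² confirms static stability across the interval.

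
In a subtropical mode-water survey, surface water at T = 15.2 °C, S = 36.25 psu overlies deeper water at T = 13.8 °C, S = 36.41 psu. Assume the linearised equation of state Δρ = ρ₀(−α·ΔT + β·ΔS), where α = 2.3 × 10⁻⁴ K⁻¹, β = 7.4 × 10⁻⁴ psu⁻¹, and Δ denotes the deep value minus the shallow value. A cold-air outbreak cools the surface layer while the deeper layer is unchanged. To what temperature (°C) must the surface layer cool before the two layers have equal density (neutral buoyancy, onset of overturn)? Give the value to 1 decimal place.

Neutral buoyancy requires Δρ = 0, i.e. −α(T_deep − T_surf′) + β(S_deep − S_surf) = 0.
T_surf′ = T_deep − (β/α)·ΔS = 13.8 − (7.4 × 10⁻⁴/2.3 × 10⁻⁴)·(+0.16) = 13.285 °C.
Cooling required: 15.2 − (13.285) = 1.915 °C.

13.3 °C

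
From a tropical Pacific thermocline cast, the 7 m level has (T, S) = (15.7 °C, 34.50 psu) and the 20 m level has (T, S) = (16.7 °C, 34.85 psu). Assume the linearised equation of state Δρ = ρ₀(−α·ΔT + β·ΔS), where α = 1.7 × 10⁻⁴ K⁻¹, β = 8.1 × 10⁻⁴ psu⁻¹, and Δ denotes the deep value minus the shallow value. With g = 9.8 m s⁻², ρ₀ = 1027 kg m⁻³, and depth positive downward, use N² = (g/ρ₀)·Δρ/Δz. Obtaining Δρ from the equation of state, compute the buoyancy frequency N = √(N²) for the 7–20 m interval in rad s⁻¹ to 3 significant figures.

ΔT = +1.0 K, ΔS = +0.35 psu (deep − shallow).
Δρ/ρ₀ = −αΔT + βΔS = -1.70 × 10⁻⁴ + 2.835 × 10⁻⁴ = 1.135 × 10⁻⁴, so Δρ ≈ 0.1166 kg m⁻³.
N² = (g/ρ₀)·Δρ/Δz = g·(Δρ/ρ₀)/Δz = 9.8 × 1.135 × 10⁻⁴ / 13 = 8.5562 × 10⁻⁵ s⁻².
N = √(8.5562 × 10⁻⁵) = 9.2500 × 10⁻³ rad s⁻¹ ≈ 9.25 × 10⁻³ rad s⁻¹.

9.25 × 10⁻³ rad s⁻¹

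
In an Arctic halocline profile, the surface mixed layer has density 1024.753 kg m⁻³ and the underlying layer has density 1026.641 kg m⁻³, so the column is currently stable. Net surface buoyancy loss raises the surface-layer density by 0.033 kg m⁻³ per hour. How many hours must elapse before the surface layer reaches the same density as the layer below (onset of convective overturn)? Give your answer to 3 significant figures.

Density deficit of the surface layer: 1026.641 − 1024.753 = 1.888 kg m⁻³.
Required change = 1.888 / 0.033 = 57.2 hours.

57.2 hours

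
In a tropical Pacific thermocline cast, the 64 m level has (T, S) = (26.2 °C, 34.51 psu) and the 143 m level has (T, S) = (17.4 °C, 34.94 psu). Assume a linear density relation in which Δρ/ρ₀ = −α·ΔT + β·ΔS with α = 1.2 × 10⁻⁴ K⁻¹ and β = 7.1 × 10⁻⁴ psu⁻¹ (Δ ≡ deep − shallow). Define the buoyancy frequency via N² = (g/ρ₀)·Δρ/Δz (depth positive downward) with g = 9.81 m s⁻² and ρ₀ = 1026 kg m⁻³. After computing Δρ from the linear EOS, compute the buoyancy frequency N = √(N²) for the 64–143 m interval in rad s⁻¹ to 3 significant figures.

0.0130 rad s⁻¹

ΔT = -8.8 K, ΔS = +0.43 psu (deep − shallow).
Δρ/ρ₀ = −αΔT + βΔS = 1.056 × 10⁻³ + 3.053 × 10⁻⁴ = 1.3613 × 10⁻³, so Δρ ≈ 1.397 kg m⁻³.
N² = (g/ρ₀)·Δρ/Δz = g·(Δρ/ρ₀)/Δz = 9.81 × 1.3613 × 10⁻³ / 79 = 1.6904 × 10⁻⁴ s⁻².
N = √(1.6904 × 10⁻⁴) = 0.013002 rad s⁻¹ ≈ 0.0130 rad s⁻¹.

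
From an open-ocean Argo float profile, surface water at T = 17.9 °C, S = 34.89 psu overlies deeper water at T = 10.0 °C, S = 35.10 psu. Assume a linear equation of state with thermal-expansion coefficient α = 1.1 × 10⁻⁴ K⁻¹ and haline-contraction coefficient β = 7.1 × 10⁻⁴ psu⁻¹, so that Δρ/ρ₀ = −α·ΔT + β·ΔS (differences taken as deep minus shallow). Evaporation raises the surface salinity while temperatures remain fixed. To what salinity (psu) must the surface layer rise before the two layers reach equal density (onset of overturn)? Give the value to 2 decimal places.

Neutral buoyancy requires −α(T_deep − T_surf) + β(S_deep − S_surf′) = 0.
S_surf′ = S_deep − (α/β)·ΔT = 35.10 − (1.1 × 10⁻⁴/7.1 × 10⁻⁴)·(-7.9) = 36.3239 psu.
Increase required: 36.3239 − 34.89 = 1.4339 psu.

36.32 psu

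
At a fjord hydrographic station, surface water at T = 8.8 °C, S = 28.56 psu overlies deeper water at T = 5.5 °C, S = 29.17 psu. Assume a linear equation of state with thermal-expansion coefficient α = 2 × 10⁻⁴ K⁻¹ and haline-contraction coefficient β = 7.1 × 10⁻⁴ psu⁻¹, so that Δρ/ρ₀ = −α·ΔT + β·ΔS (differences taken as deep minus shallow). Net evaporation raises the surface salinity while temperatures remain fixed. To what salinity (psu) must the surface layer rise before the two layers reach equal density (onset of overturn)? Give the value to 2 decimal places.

Neutral buoyancy requires −α(T_deep − T_surf) + β(S_deep − S_surf′) = 0.
S_surf′ = S_deep − (α/β)·ΔT = 29.17 − (2 × 10⁻⁴/7.1 × 10⁻⁴)·(-3.3) = 30.0996 psu.
Increase required: 30.0996 − 28.56 = 1.5396 psu.

30.10 psu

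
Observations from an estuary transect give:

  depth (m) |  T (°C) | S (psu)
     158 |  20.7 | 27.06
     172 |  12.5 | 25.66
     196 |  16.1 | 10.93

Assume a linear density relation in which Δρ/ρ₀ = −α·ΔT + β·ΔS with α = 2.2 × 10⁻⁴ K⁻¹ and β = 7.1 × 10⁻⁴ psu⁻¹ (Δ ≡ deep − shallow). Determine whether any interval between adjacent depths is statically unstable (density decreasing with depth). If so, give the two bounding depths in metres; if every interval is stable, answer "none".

Evaluate Δρ/ρ₀ = −αΔT + βΔS across each adjacent pair:
  158–172 m: −αΔT+βΔS = −(2.2 × 10⁻⁴)(-8.2)+(7.1 × 10⁻⁴)(-1.40) = 8.1 × 10⁻⁴ → stable
  172–196 m: −αΔT+βΔS = −(2.2 × 10⁻⁴)(+3.6)+(7.1 × 10⁻⁴)(-14.73) = -0.011 → UNSTABLE
The 172–196 m interval has Δρ < 0: lighter water underlies denser water.

172–196 m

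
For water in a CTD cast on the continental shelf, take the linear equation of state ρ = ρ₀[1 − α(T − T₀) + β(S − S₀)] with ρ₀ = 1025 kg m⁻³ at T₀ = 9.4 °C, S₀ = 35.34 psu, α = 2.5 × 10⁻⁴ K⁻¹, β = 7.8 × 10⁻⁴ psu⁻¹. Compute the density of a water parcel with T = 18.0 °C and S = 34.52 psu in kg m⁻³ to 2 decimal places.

T − T₀ = +8.6 K, S − S₀ = -0.82 psu.
Bracket = 1 − α·(+8.6) + β·(-0.82) = 1 + (-2.7896 × 10⁻³) = 0.9972104.
ρ = 1025 × 0.9972104 = 1022.14 kg m⁻³.

1022.14 kg m⁻³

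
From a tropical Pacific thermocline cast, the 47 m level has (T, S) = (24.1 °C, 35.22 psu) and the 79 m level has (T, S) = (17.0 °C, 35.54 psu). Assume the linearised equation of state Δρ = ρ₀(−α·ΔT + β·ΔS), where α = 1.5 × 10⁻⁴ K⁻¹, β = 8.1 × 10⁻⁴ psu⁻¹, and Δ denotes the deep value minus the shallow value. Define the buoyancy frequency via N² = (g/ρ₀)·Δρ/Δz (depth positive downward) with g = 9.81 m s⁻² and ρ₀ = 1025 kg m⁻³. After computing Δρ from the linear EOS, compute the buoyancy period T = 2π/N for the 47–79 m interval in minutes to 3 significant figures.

ΔT = -7.1 K, ΔS = +0.32 psu (deep − shallow).
Δρ/ρ₀ = −αΔT + βΔS = 1.065 × 10⁻³ + 2.592 × 10⁻⁴ = 1.3242 × 10⁻³, so Δρ ≈ 1.357 kg m⁻³.
N² = (g/ρ₀)·Δρ/Δz = g·(Δρ/ρ₀)/Δz = 9.81 × 1.3242 × 10⁻³ / 32 = 4.0595 × 10⁻⁴ s⁻².
N = √(4.0595 × 10⁻⁴) = 0.020148 rad s⁻¹ → T = 2π/N = 311.85 s = 5.1975 min ≈ 5.20 min.

5.20 min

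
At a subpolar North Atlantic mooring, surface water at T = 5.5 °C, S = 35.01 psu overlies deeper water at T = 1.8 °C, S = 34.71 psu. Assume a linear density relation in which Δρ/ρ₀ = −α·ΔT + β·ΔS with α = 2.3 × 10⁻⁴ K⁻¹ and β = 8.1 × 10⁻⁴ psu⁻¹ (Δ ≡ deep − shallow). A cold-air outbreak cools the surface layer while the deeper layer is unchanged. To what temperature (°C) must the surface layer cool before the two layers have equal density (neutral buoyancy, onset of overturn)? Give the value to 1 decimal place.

Neutral buoyancy requires Δρ = 0, i.e. −α(T_deep − T_surf′) + β(S_deep − S_surf) = 0.
T_surf′ = T_deep − (β/α)·ΔS = 1.8 − (8.1 × 10⁻⁴/2.3 × 10⁻⁴)·(-0.30) = 2.857 °C.
Cooling required: 5.5 − (2.857) = 2.643 °C.

2.9 °C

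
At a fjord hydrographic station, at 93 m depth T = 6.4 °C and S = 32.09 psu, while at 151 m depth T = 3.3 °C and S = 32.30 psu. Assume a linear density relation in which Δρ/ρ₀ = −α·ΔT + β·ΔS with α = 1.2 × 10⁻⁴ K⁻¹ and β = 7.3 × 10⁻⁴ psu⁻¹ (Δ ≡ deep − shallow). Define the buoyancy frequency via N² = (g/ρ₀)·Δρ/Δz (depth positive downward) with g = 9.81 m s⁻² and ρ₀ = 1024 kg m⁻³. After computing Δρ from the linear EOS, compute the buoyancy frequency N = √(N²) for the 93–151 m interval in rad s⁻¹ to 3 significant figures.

ΔT = -3.1 K, ΔS = +0.21 psu (deep − shallow).
Δρ/ρ₀ = −αΔT + βΔS = 3.72 × 10⁻⁴ + 1.533 × 10⁻⁴ = 5.253 × 10⁻⁴, so Δρ ≈ 0.5379 kg m⁻³.
N² = (g/ρ₀)·Δρ/Δz = g·(Δρ/ρ₀)/Δz = 9.81 × 5.253 × 10⁻⁴ / 58 = 8.8848 × 10⁻⁵ s⁻².
N = √(8.8848 × 10⁻⁵) = 9.4259 × 10⁻³ rad s⁻¹ ≈ 9.43 × 10⁻³ rad s⁻¹.

9.43 × 10⁻³ rad s⁻¹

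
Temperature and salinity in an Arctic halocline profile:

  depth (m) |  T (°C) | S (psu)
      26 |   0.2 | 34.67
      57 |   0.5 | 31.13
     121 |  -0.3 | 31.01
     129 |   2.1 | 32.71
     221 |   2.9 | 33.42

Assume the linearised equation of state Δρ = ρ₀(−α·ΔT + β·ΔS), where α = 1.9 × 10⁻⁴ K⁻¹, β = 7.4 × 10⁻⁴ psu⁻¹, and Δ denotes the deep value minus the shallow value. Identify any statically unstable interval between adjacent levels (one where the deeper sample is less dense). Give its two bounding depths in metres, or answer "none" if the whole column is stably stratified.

26–57 m

Evaluate Δρ/ρ₀ = −αΔT + βΔS across each adjacent pair:
  26–57 m: −αΔT+βΔS = −(1.9 × 10⁻⁴)(+0.3)+(7.4 × 10⁻⁴)(-3.54) = -2.7 × 10⁻³ → UNSTABLE
  57–121 m: −αΔT+βΔS = −(1.9 × 10⁻⁴)(-0.8)+(7.4 × 10⁻⁴)(-0.12) = 6.3 × 10⁻⁵ → stable
  121–129 m: −αΔT+βΔS = −(1.9 × 10⁻⁴)(+2.4)+(7.4 × 10⁻⁴)(+1.70) = 8.0 × 10⁻⁴ → stable
  129–221 m: −αΔT+βΔS = −(1.9 × 10⁻⁴)(+0.8)+(7.4 × 10⁻⁴)(+0.71) = 3.7 × 10⁻⁴ → stable
The 26–57 m interval has Δρ < 0: lighter water underlies denser water.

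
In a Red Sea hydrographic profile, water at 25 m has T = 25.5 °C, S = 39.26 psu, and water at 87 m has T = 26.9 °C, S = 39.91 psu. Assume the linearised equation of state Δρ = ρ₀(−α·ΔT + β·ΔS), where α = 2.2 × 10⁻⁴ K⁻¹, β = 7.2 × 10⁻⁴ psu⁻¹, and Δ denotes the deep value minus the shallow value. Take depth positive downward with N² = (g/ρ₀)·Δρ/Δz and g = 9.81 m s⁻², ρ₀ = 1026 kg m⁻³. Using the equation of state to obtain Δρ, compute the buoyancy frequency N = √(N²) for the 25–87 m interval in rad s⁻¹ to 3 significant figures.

ΔT = +1.4 K, ΔS = +0.65 psu (deep − shallow).
Δρ/ρ₀ = −αΔT + βΔS = -3.08 × 10⁻⁴ + 4.68 × 10⁻⁴ = 1.60 × 10⁻⁴, so Δρ ≈ 0.1642 kg m⁻³.
N² = (g/ρ₀)·Δρ/Δz = g·(Δρ/ρ₀)/Δz = 9.81 × 1.60 × 10⁻⁴ / 62 = 2.5316 × 10⁻⁵ s⁻².
N = √(2.5316 × 10⁻⁵) = 5.0315 × 10⁻³ rad s⁻¹ ≈ 5.03 × 10⁻³ rad s⁻¹.

5.03 × 10⁻³ rad s⁻¹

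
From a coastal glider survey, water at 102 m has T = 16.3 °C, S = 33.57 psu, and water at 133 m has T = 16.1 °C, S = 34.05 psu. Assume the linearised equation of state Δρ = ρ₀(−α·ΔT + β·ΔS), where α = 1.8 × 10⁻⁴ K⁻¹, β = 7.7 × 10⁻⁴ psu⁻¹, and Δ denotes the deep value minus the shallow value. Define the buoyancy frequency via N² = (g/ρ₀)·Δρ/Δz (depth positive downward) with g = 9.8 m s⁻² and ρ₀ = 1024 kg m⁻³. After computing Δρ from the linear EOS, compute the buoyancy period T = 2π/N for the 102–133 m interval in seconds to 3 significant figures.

ΔT = -0.2 K, ΔS = +0.48 psu (deep − shallow).
Δρ/ρ₀ = −αΔT + βΔS = 3.60 × 10⁻⁵ + 3.696 × 10⁻⁴ = 4.056 × 10⁻⁴, so Δρ ≈ 0.4153 kg m⁻³.
N² = (g/ρ₀)·Δρ/Δz = g·(Δρ/ρ₀)/Δz = 9.8 × 4.056 × 10⁻⁴ / 31 = 1.2822 × 10⁻⁴ s⁻².
N = √(1.2822 × 10⁻⁴) = 0.011323 rad s⁻¹ → T = 2π/N = 554.90 s ≈ 555 s.

555 s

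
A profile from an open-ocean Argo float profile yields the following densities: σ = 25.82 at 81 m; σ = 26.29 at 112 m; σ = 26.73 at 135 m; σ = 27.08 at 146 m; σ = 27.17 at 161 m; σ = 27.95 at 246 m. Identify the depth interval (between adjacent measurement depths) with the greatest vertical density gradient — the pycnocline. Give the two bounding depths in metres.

135–146 m

Compute the density gradient over each adjacent pair:
  81–112 m: Δρ/Δz = 0.47/31 = 0.015 kg m⁻⁴
  112–135 m: Δρ/Δz = 0.44/23 = 0.019 kg m⁻⁴
  135–146 m: Δρ/Δz = 0.35/11 = 0.032 kg m⁻⁴
  146–161 m: Δρ/Δz = 0.09/15 = 6.0 × 10⁻³ kg m⁻⁴
  161–246 m: Δρ/Δz = 0.78/85 = 9.2 × 10⁻³ kg m⁻⁴
The largest gradient is in the 135–146 m interval — the pycnocline.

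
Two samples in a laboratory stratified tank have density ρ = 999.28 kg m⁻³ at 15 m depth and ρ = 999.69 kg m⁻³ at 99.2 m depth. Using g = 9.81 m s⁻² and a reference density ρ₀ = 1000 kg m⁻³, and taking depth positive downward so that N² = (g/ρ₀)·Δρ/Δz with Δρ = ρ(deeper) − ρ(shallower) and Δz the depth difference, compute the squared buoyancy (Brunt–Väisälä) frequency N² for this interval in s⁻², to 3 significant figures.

Δρ = 999.69 − 999.28 = 0.41 kg m⁻³ over Δz = 99.2 − 15 = 84.2 m.
N² = (9.81/1000) × (0.41/84.2) = 4.7768 × 10⁻⁵ s⁻² ≈ 4.78 × 10⁻⁵ s⁻².
A positive N² confirms static stability across the interval.

4.78 × 10⁻⁵ s⁻²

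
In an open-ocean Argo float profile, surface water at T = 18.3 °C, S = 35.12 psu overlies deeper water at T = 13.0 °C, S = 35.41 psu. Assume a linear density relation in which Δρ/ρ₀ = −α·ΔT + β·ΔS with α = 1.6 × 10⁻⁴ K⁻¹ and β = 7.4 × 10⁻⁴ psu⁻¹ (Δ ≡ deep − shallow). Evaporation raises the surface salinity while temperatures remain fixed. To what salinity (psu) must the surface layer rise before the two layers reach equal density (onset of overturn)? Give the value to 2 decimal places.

36.56 psu

Neutral buoyancy requires −α(T_deep − T_surf) + β(S_deep − S_surf′) = 0.
S_surf′ = S_deep − (α/β)·ΔT = 35.41 − (1.6 × 10⁻⁴/7.4 × 10⁻⁴)·(-5.3) = 36.5559 psu.
Increase required: 36.5559 − 35.12 = 1.4359 psu.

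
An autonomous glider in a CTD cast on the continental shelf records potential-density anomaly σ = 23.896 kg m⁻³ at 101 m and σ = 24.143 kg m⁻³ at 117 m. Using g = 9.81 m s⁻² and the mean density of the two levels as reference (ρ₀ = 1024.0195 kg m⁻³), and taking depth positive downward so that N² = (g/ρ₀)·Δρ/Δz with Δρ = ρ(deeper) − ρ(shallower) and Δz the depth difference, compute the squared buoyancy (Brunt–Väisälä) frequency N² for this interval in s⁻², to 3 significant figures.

1.48 × 10⁻⁴ s⁻²

Δρ = 1024.143 − 1023.896 = 0.247 kg m⁻³ over Δz = 117 − 101 = 16 m.
N² = (9.81/1024.0195) × (0.247/16) = 1.4789 × 10⁻⁴ s⁻² ≈ 1.48 × 10⁻⁴ s⁻².
Since Δρ > 0 the layer is stably stratified.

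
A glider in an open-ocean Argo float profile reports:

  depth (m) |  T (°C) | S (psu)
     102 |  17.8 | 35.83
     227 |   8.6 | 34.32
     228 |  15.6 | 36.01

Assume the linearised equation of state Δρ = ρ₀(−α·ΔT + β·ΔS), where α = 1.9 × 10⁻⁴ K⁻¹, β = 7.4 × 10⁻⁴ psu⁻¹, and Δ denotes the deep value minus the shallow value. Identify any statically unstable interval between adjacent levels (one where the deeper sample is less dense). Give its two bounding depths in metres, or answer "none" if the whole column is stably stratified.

Evaluate Δρ/ρ₀ = −αΔT + βΔS across each adjacent pair:
  102–227 m: −αΔT+βΔS = −(1.9 × 10⁻⁴)(-9.2)+(7.4 × 10⁻⁴)(-1.51) = 6.3 × 10⁻⁴ → stable
  227–228 m: −αΔT+βΔS = −(1.9 × 10⁻⁴)(+7.0)+(7.4 × 10⁻⁴)(+1.69) = -7.9 × 10⁻⁵ → UNSTABLE
The 227–228 m interval has Δρ < 0: lighter water underlies denser water.

227–228 m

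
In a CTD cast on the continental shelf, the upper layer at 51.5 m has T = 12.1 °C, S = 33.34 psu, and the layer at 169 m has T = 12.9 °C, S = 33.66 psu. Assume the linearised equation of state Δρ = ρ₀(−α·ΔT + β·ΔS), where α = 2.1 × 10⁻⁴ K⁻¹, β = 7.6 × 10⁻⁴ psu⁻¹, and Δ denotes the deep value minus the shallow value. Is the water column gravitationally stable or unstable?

ΔT = 12.9 − 12.1 = +0.8 K and ΔS = 33.66 − 33.34 = +0.32 psu (deep − shallow).
−αΔT = -1.68 × 10⁻⁴; βΔS = 2.432 × 10⁻⁴; sum Δρ/ρ₀ = 7.52 × 10⁻⁵.
Δρ/ρ₀ > 0, so Δρ > 0: deeper water is denser → statically stable.

stable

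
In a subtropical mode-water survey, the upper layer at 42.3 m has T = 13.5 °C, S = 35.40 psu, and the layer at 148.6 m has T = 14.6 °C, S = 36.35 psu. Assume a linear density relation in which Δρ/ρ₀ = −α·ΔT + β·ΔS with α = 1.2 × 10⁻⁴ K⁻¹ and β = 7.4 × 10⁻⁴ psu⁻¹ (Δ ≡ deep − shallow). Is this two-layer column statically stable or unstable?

ΔT = 14.6 − 13.5 = +1.1 K and ΔS = 36.35 − 35.40 = +0.95 psu (deep − shallow).
−αΔT = -1.32 × 10⁻⁴; βΔS = 7.03 × 10⁻⁴; sum Δρ/ρ₀ = 5.71 × 10⁻⁴.
Δρ/ρ₀ > 0, so Δρ > 0: deeper water is denser → statically stable.

stable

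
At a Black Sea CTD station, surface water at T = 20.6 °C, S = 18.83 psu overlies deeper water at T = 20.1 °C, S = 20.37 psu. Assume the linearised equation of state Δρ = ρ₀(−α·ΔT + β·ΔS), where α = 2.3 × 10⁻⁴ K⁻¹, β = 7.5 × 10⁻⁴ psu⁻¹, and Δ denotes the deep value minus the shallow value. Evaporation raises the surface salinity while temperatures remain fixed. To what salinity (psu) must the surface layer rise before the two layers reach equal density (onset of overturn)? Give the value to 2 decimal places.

Neutral buoyancy requires −α(T_deep − T_surf) + β(S_deep − S_surf′) = 0.
S_surf′ = S_deep − (α/β)·ΔT = 20.37 − (2.3 × 10⁻⁴/7.5 × 10⁻⁴)·(-0.5) = 20.5233 psu.
Increase required: 20.5233 − 18.83 = 1.6933 psu.

20.52 psu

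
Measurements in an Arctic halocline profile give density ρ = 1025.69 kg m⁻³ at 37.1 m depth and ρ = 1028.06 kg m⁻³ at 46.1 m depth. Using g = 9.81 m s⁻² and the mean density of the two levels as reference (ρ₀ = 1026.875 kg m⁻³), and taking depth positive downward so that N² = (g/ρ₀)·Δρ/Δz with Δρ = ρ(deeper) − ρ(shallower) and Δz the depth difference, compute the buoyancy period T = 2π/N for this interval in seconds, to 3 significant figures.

125 s

Δρ = 1028.06 − 1025.69 = 2.37 kg m⁻³ over Δz = 46.1 − 37.1 = 9 m.
N² = (9.81/1026.875) × (2.37/9) = 2.5157 × 10⁻³ s⁻².
N = √(2.5157 × 10⁻³) = 0.050157 rad s⁻¹, so T = 2π/N = 125.27 s ≈ 125 s.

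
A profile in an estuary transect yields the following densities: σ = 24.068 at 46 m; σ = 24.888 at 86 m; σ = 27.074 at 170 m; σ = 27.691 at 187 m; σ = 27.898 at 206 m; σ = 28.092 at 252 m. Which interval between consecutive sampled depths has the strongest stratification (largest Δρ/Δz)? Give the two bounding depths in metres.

Compute the density gradient over each adjacent pair:
  46–86 m: Δρ/Δz = 0.820/40 = 0.020 kg m⁻⁴
  86–170 m: Δρ/Δz = 2.186/84 = 0.026 kg m⁻⁴
  170–187 m: Δρ/Δz = 0.617/17 = 0.036 kg m⁻⁴
  187–206 m: Δρ/Δz = 0.207/19 = 0.011 kg m⁻⁴
  206–252 m: Δρ/Δz = 0.194/46 = 4.2 × 10⁻³ kg m⁻⁴
The largest gradient is in the 170–187 m interval — the pycnocline.

170–187 m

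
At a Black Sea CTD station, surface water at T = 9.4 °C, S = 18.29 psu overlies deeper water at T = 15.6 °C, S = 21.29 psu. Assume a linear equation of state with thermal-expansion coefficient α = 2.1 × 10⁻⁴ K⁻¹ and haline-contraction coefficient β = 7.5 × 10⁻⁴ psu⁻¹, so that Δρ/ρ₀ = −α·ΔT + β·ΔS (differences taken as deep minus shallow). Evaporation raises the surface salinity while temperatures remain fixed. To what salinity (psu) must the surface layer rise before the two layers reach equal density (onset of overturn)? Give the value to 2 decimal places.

19.55 psu

Neutral buoyancy requires −α(T_deep − T_surf) + β(S_deep − S_surf′) = 0.
S_surf′ = S_deep − (α/β)·ΔT = 21.29 − (2.1 × 10⁻⁴/7.5 × 10⁻⁴)·(+6.2) = 19.5540 psu.
Increase required: 19.5540 − 18.29 = 1.2640 psu.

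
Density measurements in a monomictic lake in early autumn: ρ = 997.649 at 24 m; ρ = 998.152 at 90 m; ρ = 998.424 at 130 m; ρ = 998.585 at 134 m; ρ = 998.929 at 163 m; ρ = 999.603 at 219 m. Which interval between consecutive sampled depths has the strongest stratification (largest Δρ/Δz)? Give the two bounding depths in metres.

Compute the density gradient over each adjacent pair:
  24–90 m: Δρ/Δz = 0.503/66 = 7.6 × 10⁻³ kg m⁻⁴
  90–130 m: Δρ/Δz = 0.272/40 = 6.8 × 10⁻³ kg m⁻⁴
  130–134 m: Δρ/Δz = 0.161/4 = 0.040 kg m⁻⁴
  134–163 m: Δρ/Δz = 0.344/29 = 0.012 kg m⁻⁴
  163–219 m: Δρ/Δz = 0.674/56 = 0.012 kg m⁻⁴
The largest gradient is in the 130–134 m interval — the pycnocline.

130–134 m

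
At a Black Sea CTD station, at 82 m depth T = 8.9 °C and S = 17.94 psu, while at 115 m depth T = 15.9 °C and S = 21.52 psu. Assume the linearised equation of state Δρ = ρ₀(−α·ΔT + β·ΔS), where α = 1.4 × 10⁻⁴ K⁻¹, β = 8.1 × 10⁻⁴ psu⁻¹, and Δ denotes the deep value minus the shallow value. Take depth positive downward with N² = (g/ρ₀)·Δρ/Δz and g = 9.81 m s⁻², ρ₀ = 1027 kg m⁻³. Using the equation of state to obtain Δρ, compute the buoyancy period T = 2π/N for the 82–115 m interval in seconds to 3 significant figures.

263 s

ΔT = +7.0 K, ΔS = +3.58 psu (deep − shallow).
Δρ/ρ₀ = −αΔT + βΔS = -9.80 × 10⁻⁴ + 2.8998 × 10⁻³ = 1.9198 × 10⁻³, so Δρ ≈ 1.972 kg m⁻³.
N² = (g/ρ₀)·Δρ/Δz = g·(Δρ/ρ₀)/Δz = 9.81 × 1.9198 × 10⁻³ / 33 = 5.7070 × 10⁻⁴ s⁻².
N = √(5.7070 × 10⁻⁴) = 0.023889 rad s⁻¹ → T = 2π/N = 263.02 s ≈ 263 s.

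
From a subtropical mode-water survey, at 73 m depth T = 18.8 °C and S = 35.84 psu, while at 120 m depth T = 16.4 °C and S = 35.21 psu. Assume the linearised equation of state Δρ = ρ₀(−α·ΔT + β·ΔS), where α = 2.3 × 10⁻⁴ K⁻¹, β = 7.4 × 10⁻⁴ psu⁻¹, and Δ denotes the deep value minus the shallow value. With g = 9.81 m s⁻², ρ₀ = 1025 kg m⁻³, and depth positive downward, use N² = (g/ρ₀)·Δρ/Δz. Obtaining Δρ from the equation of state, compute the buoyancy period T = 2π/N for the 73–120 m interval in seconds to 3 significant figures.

ΔT = -2.4 K, ΔS = -0.63 psu (deep − shallow).
Δρ/ρ₀ = −αΔT + βΔS = 5.52 × 10⁻⁴ − 4.662 × 10⁻⁴ = 8.58 × 10⁻⁵, so Δρ ≈ 0.08794 kg m⁻³.
N² = (g/ρ₀)·Δρ/Δz = g·(Δρ/ρ₀)/Δz = 9.81 × 8.58 × 10⁻⁵ / 47 = 1.7908 × 10⁻⁵ s⁻².
N = √(1.7908 × 10⁻⁵) = 4.2318 × 10⁻³ rad s⁻¹ → T = 2π/N = 1.4848 × 10³ s ≈ 1.48 × 10³ s.

1.48 × 10³ s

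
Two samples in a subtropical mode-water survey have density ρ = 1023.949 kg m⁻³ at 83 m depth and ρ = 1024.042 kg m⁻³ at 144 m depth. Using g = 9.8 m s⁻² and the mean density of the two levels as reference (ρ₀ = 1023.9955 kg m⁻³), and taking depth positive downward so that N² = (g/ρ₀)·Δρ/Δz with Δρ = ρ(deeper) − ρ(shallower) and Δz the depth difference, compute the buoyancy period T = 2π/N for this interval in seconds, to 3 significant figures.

1.64 × 10³ s

Δρ = 1024.042 − 1023.949 = 0.093 kg m⁻³ over Δz = 144 − 83 = 61 m.
N² = (9.8/1023.9955) × (0.093/61) = 1.4591 × 10⁻⁵ s⁻².
N = √(1.4591 × 10⁻⁵) = 3.8198 × 10⁻³ rad s⁻¹, so T = 2π/N = 1.6449 × 10³ s ≈ 1.64 × 10³ s.
A positive N² confirms static stability across the interval.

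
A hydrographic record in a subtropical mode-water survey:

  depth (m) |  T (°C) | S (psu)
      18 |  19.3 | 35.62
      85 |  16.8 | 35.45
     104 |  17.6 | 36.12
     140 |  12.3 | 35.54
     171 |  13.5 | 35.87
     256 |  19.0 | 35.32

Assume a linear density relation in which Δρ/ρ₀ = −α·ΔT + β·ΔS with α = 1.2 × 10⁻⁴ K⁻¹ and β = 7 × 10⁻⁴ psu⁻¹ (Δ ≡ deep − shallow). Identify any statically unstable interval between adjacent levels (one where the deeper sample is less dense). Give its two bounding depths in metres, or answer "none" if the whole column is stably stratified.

Evaluate Δρ/ρ₀ = −αΔT + βΔS across each adjacent pair:
  18–85 m: −αΔT+βΔS = −(1.2 × 10⁻⁴)(-2.5)+(7 × 10⁻⁴)(-0.17) = 1.8 × 10⁻⁴ → stable
  85–104 m: −αΔT+βΔS = −(1.2 × 10⁻⁴)(+0.8)+(7 × 10⁻⁴)(+0.67) = 3.7 × 10⁻⁴ → stable
  104–140 m: −αΔT+βΔS = −(1.2 × 10⁻⁴)(-5.3)+(7 × 10⁻⁴)(-0.58) = 2.3 × 10⁻⁴ → stable
  140–171 m: −αΔT+βΔS = −(1.2 × 10⁻⁴)(+1.2)+(7 × 10⁻⁴)(+0.33) = 8.7 × 10⁻⁵ → stable
  171–256 m: −αΔT+βΔS = −(1.2 × 10⁻⁴)(+5.5)+(7 × 10⁻⁴)(-0.55) = -1.0 × 10⁻³ → UNSTABLE
The 171–256 m interval has Δρ < 0: lighter water underlies denser water.

171–256 m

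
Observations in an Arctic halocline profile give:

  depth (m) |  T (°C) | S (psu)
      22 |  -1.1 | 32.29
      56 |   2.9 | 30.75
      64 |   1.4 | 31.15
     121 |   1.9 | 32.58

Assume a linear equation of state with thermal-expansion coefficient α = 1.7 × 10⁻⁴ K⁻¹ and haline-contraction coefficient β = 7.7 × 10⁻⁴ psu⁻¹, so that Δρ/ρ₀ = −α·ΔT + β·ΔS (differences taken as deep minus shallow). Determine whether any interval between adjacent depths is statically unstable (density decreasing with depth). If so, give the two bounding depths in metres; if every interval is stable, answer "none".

22–56 m

Evaluate Δρ/ρ₀ = −αΔT + βΔS across each adjacent pair:
  22–56 m: −αΔT+βΔS = −(1.7 × 10⁻⁴)(+4.0)+(7.7 × 10⁻⁴)(-1.54) = -1.9 × 10⁻³ → UNSTABLE
  56–64 m: −αΔT+βΔS = −(1.7 × 10⁻⁴)(-1.5)+(7.7 × 10⁻⁴)(+0.40) = 5.6 × 10⁻⁴ → stable
  64–121 m: −αΔT+βΔS = −(1.7 × 10⁻⁴)(+0.5)+(7.7 × 10⁻⁴)(+1.43) = 1.0 × 10⁻³ → stable
The 22–56 m interval has Δρ < 0: lighter water underlies denser water.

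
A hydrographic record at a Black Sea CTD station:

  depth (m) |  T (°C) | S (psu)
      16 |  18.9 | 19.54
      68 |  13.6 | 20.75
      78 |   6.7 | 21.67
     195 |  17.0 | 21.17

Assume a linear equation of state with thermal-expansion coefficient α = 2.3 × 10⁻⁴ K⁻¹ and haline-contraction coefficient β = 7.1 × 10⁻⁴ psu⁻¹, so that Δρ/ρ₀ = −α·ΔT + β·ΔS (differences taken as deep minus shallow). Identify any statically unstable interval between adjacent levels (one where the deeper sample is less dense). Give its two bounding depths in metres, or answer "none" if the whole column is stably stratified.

Evaluate Δρ/ρ₀ = −αΔT + βΔS across each adjacent pair:
  16–68 m: −αΔT+βΔS = −(2.3 × 10⁻⁴)(-5.3)+(7.1 × 10⁻⁴)(+1.21) = 2.1 × 10⁻³ → stable
  68–78 m: −αΔT+βΔS = −(2.3 × 10⁻⁴)(-6.9)+(7.1 × 10⁻⁴)(+0.92) = 2.2 × 10⁻³ → stable
  78–195 m: −αΔT+βΔS = −(2.3 × 10⁻⁴)(+10.3)+(7.1 × 10⁻⁴)(-0.50) = -2.7 × 10⁻³ → UNSTABLE
The 78–195 m interval has Δρ < 0: lighter water underlies denser water.

78–195 m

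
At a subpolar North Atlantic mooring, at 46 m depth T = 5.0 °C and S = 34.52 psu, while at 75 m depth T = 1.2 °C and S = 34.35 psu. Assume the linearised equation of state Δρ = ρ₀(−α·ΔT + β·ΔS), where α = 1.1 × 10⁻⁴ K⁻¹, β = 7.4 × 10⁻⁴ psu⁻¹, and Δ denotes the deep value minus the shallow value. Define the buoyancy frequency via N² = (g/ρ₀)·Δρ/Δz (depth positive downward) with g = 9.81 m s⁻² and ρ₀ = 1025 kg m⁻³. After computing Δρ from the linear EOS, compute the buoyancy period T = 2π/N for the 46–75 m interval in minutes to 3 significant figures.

ΔT = -3.8 K, ΔS = -0.17 psu (deep − shallow).
Δρ/ρ₀ = −αΔT + βΔS = 4.18 × 10⁻⁴ − 1.258 × 10⁻⁴ = 2.922 × 10⁻⁴, so Δρ ≈ 0.2995 kg m⁻³.
N² = (g/ρ₀)·Δρ/Δz = g·(Δρ/ρ₀)/Δz = 9.81 × 2.922 × 10⁻⁴ / 29 = 9.8844 × 10⁻⁵ s⁻².
N = √(9.8844 × 10⁻⁵) = 9.9420 × 10⁻³ rad s⁻¹ → T = 2π/N = 631.98 s = 10.533 min ≈ 10.5 min.

10.5 min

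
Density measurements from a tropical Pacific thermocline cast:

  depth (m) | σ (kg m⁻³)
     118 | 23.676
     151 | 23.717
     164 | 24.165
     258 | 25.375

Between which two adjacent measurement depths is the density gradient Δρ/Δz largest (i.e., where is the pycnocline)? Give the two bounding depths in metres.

Compute the density gradient over each adjacent pair:
  118–151 m: Δρ/Δz = 0.041/33 = 1.2 × 10⁻³ kg m⁻⁴
  151–164 m: Δρ/Δz = 0.448/13 = 0.034 kg m⁻⁴
  164–258 m: Δρ/Δz = 1.210/94 = 0.013 kg m⁻⁴
The largest gradient is in the 151–164 m interval — the pycnocline.

151–164 m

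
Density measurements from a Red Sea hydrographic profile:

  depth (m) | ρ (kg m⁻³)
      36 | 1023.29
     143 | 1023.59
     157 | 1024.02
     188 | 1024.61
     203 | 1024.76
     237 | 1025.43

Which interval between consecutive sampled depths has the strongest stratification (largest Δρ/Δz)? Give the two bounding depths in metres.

143–157 m

Compute the density gradient over each adjacent pair:
  36–143 m: Δρ/Δz = 0.30/107 = 2.8 × 10⁻³ kg m⁻⁴
  143–157 m: Δρ/Δz = 0.43/14 = 0.031 kg m⁻⁴
  157–188 m: Δρ/Δz = 0.59/31 = 0.019 kg m⁻⁴
  188–203 m: Δρ/Δz = 0.15/15 = 0.010 kg m⁻⁴
  203–237 m: Δρ/Δz = 0.67/34 = 0.020 kg m⁻⁴
The largest gradient is in the 143–157 m interval — the pycnocline.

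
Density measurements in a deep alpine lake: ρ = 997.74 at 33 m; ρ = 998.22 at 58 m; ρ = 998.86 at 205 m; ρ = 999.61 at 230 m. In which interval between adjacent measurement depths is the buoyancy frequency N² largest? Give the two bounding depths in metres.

Compute the density gradient over each adjacent pair:
  33–58 m: Δρ/Δz = 0.48/25 = 0.019 kg m⁻⁴
  58–205 m: Δρ/Δz = 0.64/147 = 4.4 × 10⁻³ kg m⁻⁴
  205–230 m: Δρ/Δz = 0.75/25 = 0.030 kg m⁻⁴
The largest gradient is in the 205–230 m interval — the pycnocline.

205–230 m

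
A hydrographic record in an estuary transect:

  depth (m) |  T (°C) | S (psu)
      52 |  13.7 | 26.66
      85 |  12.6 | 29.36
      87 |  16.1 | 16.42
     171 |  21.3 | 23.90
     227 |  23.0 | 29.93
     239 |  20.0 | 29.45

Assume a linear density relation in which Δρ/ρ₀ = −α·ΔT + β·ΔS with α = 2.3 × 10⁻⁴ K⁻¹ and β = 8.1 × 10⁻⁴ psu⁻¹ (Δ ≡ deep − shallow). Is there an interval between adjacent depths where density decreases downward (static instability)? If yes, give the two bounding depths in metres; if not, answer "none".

85–87 m

Evaluate Δρ/ρ₀ = −αΔT + βΔS across each adjacent pair:
  52–85 m: −αΔT+βΔS = −(2.3 × 10⁻⁴)(-1.1)+(8.1 × 10⁻⁴)(+2.70) = 2.4 × 10⁻³ → stable
  85–87 m: −αΔT+βΔS = −(2.3 × 10⁻⁴)(+3.5)+(8.1 × 10⁻⁴)(-12.94) = -0.011 → UNSTABLE
  87–171 m: −αΔT+βΔS = −(2.3 × 10⁻⁴)(+5.2)+(8.1 × 10⁻⁴)(+7.48) = 4.9 × 10⁻³ → stable
  171–227 m: −αΔT+βΔS = −(2.3 × 10⁻⁴)(+1.7)+(8.1 × 10⁻⁴)(+6.03) = 4.5 × 10⁻³ → stable
  227–239 m: −αΔT+βΔS = −(2.3 × 10⁻⁴)(-3.0)+(8.1 × 10⁻⁴)(-0.48) = 3.0 × 10⁻⁴ → stable
The 85–87 m interval has Δρ < 0: lighter water underlies denser water.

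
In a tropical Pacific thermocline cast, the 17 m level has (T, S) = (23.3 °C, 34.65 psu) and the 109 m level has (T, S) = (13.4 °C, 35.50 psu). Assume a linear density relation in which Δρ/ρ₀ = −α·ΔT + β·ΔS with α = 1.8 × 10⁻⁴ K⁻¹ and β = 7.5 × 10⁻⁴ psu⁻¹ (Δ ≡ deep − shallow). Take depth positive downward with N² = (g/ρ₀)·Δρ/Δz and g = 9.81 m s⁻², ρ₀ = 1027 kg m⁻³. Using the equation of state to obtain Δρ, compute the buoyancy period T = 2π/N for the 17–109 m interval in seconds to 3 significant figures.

ΔT = -9.9 K, ΔS = +0.85 psu (deep − shallow).
Δρ/ρ₀ = −αΔT + βΔS = 1.782 × 10⁻³ + 6.375 × 10⁻⁴ = 2.4195 × 10⁻³, so Δρ ≈ 2.485 kg m⁻³.
N² = (g/ρ₀)·Δρ/Δz = g·(Δρ/ρ₀)/Δz = 9.81 × 2.4195 × 10⁻³ / 92 = 2.5799 × 10⁻⁴ s⁻².
N = √(2.5799 × 10⁻⁴) = 0.016062 rad s⁻¹ → T = 2π/N = 391.18 s ≈ 391 s.

391 s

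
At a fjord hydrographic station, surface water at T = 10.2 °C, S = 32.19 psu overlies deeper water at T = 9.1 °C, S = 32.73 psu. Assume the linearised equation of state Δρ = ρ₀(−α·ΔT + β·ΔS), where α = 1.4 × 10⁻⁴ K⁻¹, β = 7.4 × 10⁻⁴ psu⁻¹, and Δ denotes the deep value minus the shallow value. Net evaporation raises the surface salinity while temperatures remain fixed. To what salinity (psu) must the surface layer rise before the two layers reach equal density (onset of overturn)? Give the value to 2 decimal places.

32.94 psu

Neutral buoyancy requires −α(T_deep − T_surf) + β(S_deep − S_surf′) = 0.
S_surf′ = S_deep − (α/β)·ΔT = 32.73 − (1.4 × 10⁻⁴/7.4 × 10⁻⁴)·(-1.1) = 32.9381 psu.
Increase required: 32.9381 − 32.19 = 0.7481 psu.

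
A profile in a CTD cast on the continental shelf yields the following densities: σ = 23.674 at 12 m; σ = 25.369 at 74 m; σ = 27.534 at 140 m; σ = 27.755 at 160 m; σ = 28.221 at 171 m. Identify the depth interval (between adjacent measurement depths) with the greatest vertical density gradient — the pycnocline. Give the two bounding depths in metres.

Compute the density gradient over each adjacent pair:
  12–74 m: Δρ/Δz = 1.695/62 = 0.027 kg m⁻⁴
  74–140 m: Δρ/Δz = 2.165/66 = 0.033 kg m⁻⁴
  140–160 m: Δρ/Δz = 0.221/20 = 0.011 kg m⁻⁴
  160–171 m: Δρ/Δz = 0.466/11 = 0.042 kg m⁻⁴
The largest gradient is in the 160–171 m interval — the pycnocline.

160–171 m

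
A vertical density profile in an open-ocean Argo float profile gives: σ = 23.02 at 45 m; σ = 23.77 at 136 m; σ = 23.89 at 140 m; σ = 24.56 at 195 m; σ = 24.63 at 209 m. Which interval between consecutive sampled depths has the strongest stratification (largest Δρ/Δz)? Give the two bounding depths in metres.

Compute the density gradient over each adjacent pair:
  45–136 m: Δρ/Δz = 0.75/91 = 8.2 × 10⁻³ kg m⁻⁴
  136–140 m: Δρ/Δz = 0.12/4 = 0.030 kg m⁻⁴
  140–195 m: Δρ/Δz = 0.67/55 = 0.012 kg m⁻⁴
  195–209 m: Δρ/Δz = 0.07/14 = 5.0 × 10⁻³ kg m⁻⁴
The largest gradient is in the 136–140 m interval — the pycnocline.

136–140 m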